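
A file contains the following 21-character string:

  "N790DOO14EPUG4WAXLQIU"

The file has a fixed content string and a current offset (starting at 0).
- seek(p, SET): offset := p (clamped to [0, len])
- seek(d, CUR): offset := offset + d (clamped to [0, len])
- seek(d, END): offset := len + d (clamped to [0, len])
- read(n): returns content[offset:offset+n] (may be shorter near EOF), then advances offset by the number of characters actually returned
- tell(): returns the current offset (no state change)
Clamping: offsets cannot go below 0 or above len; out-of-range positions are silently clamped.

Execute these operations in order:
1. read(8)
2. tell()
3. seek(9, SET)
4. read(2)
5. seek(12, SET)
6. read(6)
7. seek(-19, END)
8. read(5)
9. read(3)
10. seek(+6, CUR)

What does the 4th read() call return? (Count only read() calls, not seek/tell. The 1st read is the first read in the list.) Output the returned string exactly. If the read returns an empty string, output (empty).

After 1 (read(8)): returned 'N790DOO1', offset=8
After 2 (tell()): offset=8
After 3 (seek(9, SET)): offset=9
After 4 (read(2)): returned 'EP', offset=11
After 5 (seek(12, SET)): offset=12
After 6 (read(6)): returned 'G4WAXL', offset=18
After 7 (seek(-19, END)): offset=2
After 8 (read(5)): returned '90DOO', offset=7
After 9 (read(3)): returned '14E', offset=10
After 10 (seek(+6, CUR)): offset=16

Answer: 90DOO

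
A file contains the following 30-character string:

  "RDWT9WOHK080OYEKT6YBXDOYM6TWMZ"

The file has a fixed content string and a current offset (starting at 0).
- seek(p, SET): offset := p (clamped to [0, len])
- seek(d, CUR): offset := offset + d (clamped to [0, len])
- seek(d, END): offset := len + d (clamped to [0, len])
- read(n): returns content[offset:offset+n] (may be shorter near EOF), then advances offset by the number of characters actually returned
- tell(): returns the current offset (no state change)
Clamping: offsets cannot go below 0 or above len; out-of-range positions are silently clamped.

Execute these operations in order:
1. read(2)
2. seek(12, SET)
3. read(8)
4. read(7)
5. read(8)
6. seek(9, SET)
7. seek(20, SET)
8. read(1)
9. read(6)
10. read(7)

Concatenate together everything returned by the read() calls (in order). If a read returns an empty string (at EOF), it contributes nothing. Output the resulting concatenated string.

After 1 (read(2)): returned 'RD', offset=2
After 2 (seek(12, SET)): offset=12
After 3 (read(8)): returned 'OYEKT6YB', offset=20
After 4 (read(7)): returned 'XDOYM6T', offset=27
After 5 (read(8)): returned 'WMZ', offset=30
After 6 (seek(9, SET)): offset=9
After 7 (seek(20, SET)): offset=20
After 8 (read(1)): returned 'X', offset=21
After 9 (read(6)): returned 'DOYM6T', offset=27
After 10 (read(7)): returned 'WMZ', offset=30

Answer: RDOYEKT6YBXDOYM6TWMZXDOYM6TWMZ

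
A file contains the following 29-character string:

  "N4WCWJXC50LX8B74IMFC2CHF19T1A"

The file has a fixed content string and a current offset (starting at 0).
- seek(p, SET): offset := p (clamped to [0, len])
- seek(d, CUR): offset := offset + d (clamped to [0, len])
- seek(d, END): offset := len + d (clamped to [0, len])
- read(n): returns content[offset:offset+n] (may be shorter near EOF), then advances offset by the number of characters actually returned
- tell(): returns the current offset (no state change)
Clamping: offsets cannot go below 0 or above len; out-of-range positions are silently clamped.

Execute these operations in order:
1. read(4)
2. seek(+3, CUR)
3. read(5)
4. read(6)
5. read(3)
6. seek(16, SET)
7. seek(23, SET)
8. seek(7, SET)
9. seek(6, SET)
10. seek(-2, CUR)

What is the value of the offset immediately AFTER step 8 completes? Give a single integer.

After 1 (read(4)): returned 'N4WC', offset=4
After 2 (seek(+3, CUR)): offset=7
After 3 (read(5)): returned 'C50LX', offset=12
After 4 (read(6)): returned '8B74IM', offset=18
After 5 (read(3)): returned 'FC2', offset=21
After 6 (seek(16, SET)): offset=16
After 7 (seek(23, SET)): offset=23
After 8 (seek(7, SET)): offset=7

Answer: 7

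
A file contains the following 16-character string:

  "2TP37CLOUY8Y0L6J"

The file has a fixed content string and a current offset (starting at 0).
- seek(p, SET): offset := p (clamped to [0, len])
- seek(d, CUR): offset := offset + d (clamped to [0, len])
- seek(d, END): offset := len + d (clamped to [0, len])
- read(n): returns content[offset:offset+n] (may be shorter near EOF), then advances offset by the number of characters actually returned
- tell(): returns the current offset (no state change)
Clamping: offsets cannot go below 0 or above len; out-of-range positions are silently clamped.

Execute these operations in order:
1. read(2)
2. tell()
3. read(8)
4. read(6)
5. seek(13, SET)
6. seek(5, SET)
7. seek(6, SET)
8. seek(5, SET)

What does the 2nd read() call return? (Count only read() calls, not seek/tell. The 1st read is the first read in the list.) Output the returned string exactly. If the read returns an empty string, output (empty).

Answer: P37CLOUY

Derivation:
After 1 (read(2)): returned '2T', offset=2
After 2 (tell()): offset=2
After 3 (read(8)): returned 'P37CLOUY', offset=10
After 4 (read(6)): returned '8Y0L6J', offset=16
After 5 (seek(13, SET)): offset=13
After 6 (seek(5, SET)): offset=5
After 7 (seek(6, SET)): offset=6
After 8 (seek(5, SET)): offset=5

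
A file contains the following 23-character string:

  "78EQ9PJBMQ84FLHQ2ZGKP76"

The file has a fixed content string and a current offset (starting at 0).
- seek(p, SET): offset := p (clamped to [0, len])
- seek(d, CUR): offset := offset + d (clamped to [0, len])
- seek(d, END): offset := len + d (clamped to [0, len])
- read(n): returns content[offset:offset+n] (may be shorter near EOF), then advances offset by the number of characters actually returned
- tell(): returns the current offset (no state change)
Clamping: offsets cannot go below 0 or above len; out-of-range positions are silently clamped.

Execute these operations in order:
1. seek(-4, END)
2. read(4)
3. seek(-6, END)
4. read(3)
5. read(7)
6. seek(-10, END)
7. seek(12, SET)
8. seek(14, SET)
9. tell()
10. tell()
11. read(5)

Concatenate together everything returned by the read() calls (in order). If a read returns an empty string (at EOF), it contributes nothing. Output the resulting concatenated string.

Answer: KP76ZGKP76HQ2ZG

Derivation:
After 1 (seek(-4, END)): offset=19
After 2 (read(4)): returned 'KP76', offset=23
After 3 (seek(-6, END)): offset=17
After 4 (read(3)): returned 'ZGK', offset=20
After 5 (read(7)): returned 'P76', offset=23
After 6 (seek(-10, END)): offset=13
After 7 (seek(12, SET)): offset=12
After 8 (seek(14, SET)): offset=14
After 9 (tell()): offset=14
After 10 (tell()): offset=14
After 11 (read(5)): returned 'HQ2ZG', offset=19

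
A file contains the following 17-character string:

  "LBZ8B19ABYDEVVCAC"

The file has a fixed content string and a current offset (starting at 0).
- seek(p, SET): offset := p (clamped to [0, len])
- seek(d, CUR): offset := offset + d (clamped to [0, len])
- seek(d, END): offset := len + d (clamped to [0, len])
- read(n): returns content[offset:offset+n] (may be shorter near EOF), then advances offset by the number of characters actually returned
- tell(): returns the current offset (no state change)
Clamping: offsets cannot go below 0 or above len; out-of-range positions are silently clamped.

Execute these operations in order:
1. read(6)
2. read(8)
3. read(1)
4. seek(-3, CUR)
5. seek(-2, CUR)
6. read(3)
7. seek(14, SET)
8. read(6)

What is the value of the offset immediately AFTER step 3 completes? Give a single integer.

After 1 (read(6)): returned 'LBZ8B1', offset=6
After 2 (read(8)): returned '9ABYDEVV', offset=14
After 3 (read(1)): returned 'C', offset=15

Answer: 15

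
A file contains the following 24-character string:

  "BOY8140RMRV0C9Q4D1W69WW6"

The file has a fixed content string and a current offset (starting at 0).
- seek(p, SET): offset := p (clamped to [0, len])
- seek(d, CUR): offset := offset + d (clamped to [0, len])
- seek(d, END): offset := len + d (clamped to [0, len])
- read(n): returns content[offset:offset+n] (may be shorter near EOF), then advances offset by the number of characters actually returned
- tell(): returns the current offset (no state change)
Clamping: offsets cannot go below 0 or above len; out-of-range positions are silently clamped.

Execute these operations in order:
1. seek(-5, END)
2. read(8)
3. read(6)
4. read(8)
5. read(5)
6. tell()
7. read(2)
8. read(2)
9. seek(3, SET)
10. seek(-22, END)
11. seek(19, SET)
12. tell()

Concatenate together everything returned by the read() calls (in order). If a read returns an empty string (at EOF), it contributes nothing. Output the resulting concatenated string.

Answer: 69WW6

Derivation:
After 1 (seek(-5, END)): offset=19
After 2 (read(8)): returned '69WW6', offset=24
After 3 (read(6)): returned '', offset=24
After 4 (read(8)): returned '', offset=24
After 5 (read(5)): returned '', offset=24
After 6 (tell()): offset=24
After 7 (read(2)): returned '', offset=24
After 8 (read(2)): returned '', offset=24
After 9 (seek(3, SET)): offset=3
After 10 (seek(-22, END)): offset=2
After 11 (seek(19, SET)): offset=19
After 12 (tell()): offset=19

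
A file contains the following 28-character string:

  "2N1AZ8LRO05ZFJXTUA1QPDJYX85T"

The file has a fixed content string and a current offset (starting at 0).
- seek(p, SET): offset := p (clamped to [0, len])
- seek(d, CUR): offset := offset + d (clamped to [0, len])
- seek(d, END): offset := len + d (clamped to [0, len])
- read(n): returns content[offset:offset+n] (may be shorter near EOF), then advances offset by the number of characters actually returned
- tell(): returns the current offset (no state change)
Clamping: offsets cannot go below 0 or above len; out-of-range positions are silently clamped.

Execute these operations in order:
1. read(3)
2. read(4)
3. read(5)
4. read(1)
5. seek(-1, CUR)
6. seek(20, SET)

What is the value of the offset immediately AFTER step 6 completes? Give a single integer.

Answer: 20

Derivation:
After 1 (read(3)): returned '2N1', offset=3
After 2 (read(4)): returned 'AZ8L', offset=7
After 3 (read(5)): returned 'RO05Z', offset=12
After 4 (read(1)): returned 'F', offset=13
After 5 (seek(-1, CUR)): offset=12
After 6 (seek(20, SET)): offset=20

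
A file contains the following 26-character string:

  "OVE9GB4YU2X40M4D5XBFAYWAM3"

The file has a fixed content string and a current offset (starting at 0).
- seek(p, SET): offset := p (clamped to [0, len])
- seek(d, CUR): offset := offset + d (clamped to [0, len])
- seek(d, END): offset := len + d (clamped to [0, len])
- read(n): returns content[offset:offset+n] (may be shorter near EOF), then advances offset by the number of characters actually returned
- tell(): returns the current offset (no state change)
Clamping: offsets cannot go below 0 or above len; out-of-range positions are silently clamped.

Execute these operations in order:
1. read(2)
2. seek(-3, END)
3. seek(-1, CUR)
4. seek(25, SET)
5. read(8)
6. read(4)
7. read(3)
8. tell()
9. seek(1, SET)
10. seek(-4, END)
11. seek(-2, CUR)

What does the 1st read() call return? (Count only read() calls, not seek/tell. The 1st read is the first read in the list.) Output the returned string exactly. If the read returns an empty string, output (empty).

After 1 (read(2)): returned 'OV', offset=2
After 2 (seek(-3, END)): offset=23
After 3 (seek(-1, CUR)): offset=22
After 4 (seek(25, SET)): offset=25
After 5 (read(8)): returned '3', offset=26
After 6 (read(4)): returned '', offset=26
After 7 (read(3)): returned '', offset=26
After 8 (tell()): offset=26
After 9 (seek(1, SET)): offset=1
After 10 (seek(-4, END)): offset=22
After 11 (seek(-2, CUR)): offset=20

Answer: OV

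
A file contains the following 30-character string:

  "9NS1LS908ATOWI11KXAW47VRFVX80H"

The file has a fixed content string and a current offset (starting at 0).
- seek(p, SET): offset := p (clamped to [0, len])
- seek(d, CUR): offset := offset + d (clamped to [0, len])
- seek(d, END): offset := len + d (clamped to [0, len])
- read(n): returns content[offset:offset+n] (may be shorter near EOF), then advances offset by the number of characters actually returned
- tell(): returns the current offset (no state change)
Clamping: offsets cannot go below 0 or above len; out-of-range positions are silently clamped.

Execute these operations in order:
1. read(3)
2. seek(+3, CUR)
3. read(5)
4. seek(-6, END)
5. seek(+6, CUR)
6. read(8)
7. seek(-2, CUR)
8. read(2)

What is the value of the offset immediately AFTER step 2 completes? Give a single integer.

Answer: 6

Derivation:
After 1 (read(3)): returned '9NS', offset=3
After 2 (seek(+3, CUR)): offset=6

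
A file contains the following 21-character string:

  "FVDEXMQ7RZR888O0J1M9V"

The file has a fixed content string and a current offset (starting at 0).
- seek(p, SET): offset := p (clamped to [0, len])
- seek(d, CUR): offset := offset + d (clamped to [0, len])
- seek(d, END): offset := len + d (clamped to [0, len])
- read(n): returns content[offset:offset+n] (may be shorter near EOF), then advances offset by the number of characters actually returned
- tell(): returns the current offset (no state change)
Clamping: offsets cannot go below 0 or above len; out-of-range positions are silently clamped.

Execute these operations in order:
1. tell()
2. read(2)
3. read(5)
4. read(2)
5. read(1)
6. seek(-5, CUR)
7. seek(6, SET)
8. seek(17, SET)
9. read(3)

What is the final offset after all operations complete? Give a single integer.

Answer: 20

Derivation:
After 1 (tell()): offset=0
After 2 (read(2)): returned 'FV', offset=2
After 3 (read(5)): returned 'DEXMQ', offset=7
After 4 (read(2)): returned '7R', offset=9
After 5 (read(1)): returned 'Z', offset=10
After 6 (seek(-5, CUR)): offset=5
After 7 (seek(6, SET)): offset=6
After 8 (seek(17, SET)): offset=17
After 9 (read(3)): returned '1M9', offset=20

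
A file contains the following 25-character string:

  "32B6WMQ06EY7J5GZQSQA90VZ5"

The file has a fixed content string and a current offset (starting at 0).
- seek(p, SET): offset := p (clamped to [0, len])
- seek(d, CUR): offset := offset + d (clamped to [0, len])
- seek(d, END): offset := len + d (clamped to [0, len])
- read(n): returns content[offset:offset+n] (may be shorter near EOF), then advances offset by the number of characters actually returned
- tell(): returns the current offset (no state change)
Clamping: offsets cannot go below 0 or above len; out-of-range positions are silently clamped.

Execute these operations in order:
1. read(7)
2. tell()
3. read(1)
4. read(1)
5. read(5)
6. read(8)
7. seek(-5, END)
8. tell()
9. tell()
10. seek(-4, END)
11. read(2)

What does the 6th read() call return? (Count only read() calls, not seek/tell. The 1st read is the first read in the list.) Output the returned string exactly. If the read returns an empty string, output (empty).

Answer: 0V

Derivation:
After 1 (read(7)): returned '32B6WMQ', offset=7
After 2 (tell()): offset=7
After 3 (read(1)): returned '0', offset=8
After 4 (read(1)): returned '6', offset=9
After 5 (read(5)): returned 'EY7J5', offset=14
After 6 (read(8)): returned 'GZQSQA90', offset=22
After 7 (seek(-5, END)): offset=20
After 8 (tell()): offset=20
After 9 (tell()): offset=20
After 10 (seek(-4, END)): offset=21
After 11 (read(2)): returned '0V', offset=23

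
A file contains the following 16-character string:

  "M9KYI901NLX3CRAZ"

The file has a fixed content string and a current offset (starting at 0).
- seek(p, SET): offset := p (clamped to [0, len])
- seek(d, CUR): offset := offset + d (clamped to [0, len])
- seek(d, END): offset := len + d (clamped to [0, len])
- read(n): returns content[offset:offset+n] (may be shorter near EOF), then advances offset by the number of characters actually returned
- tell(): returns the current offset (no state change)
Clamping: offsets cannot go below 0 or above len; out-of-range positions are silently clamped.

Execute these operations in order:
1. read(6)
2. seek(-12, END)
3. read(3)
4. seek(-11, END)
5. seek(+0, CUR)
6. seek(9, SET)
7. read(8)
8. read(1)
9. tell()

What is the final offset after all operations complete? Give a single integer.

After 1 (read(6)): returned 'M9KYI9', offset=6
After 2 (seek(-12, END)): offset=4
After 3 (read(3)): returned 'I90', offset=7
After 4 (seek(-11, END)): offset=5
After 5 (seek(+0, CUR)): offset=5
After 6 (seek(9, SET)): offset=9
After 7 (read(8)): returned 'LX3CRAZ', offset=16
After 8 (read(1)): returned '', offset=16
After 9 (tell()): offset=16

Answer: 16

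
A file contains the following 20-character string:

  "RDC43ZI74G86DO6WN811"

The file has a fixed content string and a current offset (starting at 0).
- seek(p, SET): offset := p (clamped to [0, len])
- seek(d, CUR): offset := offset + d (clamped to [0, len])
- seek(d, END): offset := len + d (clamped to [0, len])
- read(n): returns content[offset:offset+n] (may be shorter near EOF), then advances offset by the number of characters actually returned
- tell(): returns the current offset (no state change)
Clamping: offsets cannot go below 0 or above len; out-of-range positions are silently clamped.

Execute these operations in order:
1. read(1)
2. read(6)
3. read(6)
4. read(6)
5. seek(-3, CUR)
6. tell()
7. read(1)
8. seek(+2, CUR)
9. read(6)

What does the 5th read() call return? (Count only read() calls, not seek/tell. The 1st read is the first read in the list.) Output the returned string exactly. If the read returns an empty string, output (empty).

Answer: N

Derivation:
After 1 (read(1)): returned 'R', offset=1
After 2 (read(6)): returned 'DC43ZI', offset=7
After 3 (read(6)): returned '74G86D', offset=13
After 4 (read(6)): returned 'O6WN81', offset=19
After 5 (seek(-3, CUR)): offset=16
After 6 (tell()): offset=16
After 7 (read(1)): returned 'N', offset=17
After 8 (seek(+2, CUR)): offset=19
After 9 (read(6)): returned '1', offset=20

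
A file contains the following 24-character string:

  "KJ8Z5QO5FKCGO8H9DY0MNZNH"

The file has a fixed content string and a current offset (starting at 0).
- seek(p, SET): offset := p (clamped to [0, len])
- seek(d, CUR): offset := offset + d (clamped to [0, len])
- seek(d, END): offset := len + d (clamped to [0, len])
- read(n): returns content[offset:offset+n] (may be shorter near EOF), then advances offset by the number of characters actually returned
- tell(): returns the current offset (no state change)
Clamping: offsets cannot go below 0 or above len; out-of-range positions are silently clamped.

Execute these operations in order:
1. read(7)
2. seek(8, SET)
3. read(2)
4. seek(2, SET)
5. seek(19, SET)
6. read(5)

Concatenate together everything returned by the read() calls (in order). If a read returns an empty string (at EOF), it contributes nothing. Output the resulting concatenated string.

After 1 (read(7)): returned 'KJ8Z5QO', offset=7
After 2 (seek(8, SET)): offset=8
After 3 (read(2)): returned 'FK', offset=10
After 4 (seek(2, SET)): offset=2
After 5 (seek(19, SET)): offset=19
After 6 (read(5)): returned 'MNZNH', offset=24

Answer: KJ8Z5QOFKMNZNH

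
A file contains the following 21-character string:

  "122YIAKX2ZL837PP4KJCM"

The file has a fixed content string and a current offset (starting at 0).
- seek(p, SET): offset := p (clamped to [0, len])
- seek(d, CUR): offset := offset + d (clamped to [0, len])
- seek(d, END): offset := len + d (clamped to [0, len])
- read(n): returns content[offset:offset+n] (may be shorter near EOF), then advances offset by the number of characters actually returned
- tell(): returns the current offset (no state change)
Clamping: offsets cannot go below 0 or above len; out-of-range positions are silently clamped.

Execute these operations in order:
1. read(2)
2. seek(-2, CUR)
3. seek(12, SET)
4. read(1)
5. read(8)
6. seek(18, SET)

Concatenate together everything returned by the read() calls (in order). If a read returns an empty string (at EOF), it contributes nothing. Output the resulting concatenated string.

After 1 (read(2)): returned '12', offset=2
After 2 (seek(-2, CUR)): offset=0
After 3 (seek(12, SET)): offset=12
After 4 (read(1)): returned '3', offset=13
After 5 (read(8)): returned '7PP4KJCM', offset=21
After 6 (seek(18, SET)): offset=18

Answer: 1237PP4KJCM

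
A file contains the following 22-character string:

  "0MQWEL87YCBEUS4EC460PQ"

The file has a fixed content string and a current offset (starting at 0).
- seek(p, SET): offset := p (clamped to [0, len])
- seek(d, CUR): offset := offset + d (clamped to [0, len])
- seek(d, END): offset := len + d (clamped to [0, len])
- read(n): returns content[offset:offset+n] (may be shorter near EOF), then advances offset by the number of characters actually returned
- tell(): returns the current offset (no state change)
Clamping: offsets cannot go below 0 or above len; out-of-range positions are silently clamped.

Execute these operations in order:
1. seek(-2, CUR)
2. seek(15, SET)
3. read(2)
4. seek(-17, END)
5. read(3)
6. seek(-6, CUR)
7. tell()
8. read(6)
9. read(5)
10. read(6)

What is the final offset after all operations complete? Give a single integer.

After 1 (seek(-2, CUR)): offset=0
After 2 (seek(15, SET)): offset=15
After 3 (read(2)): returned 'EC', offset=17
After 4 (seek(-17, END)): offset=5
After 5 (read(3)): returned 'L87', offset=8
After 6 (seek(-6, CUR)): offset=2
After 7 (tell()): offset=2
After 8 (read(6)): returned 'QWEL87', offset=8
After 9 (read(5)): returned 'YCBEU', offset=13
After 10 (read(6)): returned 'S4EC46', offset=19

Answer: 19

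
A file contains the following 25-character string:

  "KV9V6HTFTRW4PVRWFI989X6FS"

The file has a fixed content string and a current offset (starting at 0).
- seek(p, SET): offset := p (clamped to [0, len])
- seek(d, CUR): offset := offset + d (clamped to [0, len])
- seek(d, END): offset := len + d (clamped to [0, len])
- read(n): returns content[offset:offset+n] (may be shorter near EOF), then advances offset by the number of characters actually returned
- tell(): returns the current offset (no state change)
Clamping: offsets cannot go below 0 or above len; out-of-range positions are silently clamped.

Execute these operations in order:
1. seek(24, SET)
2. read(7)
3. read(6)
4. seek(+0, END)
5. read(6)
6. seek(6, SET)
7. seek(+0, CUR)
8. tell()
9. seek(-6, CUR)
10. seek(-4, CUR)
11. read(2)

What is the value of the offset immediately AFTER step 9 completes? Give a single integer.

After 1 (seek(24, SET)): offset=24
After 2 (read(7)): returned 'S', offset=25
After 3 (read(6)): returned '', offset=25
After 4 (seek(+0, END)): offset=25
After 5 (read(6)): returned '', offset=25
After 6 (seek(6, SET)): offset=6
After 7 (seek(+0, CUR)): offset=6
After 8 (tell()): offset=6
After 9 (seek(-6, CUR)): offset=0

Answer: 0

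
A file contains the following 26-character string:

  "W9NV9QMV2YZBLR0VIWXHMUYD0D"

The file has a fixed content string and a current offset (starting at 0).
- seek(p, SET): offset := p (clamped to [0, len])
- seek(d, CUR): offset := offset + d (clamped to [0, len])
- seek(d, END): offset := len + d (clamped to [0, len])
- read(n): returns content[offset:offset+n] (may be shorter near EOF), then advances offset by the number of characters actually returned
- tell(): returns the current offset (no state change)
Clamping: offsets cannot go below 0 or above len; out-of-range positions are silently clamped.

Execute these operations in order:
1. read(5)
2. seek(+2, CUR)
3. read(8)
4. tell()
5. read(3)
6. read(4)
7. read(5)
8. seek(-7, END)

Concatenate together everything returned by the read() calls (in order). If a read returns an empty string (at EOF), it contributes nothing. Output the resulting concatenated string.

Answer: W9NV9V2YZBLR0VIWXHMUYD0D

Derivation:
After 1 (read(5)): returned 'W9NV9', offset=5
After 2 (seek(+2, CUR)): offset=7
After 3 (read(8)): returned 'V2YZBLR0', offset=15
After 4 (tell()): offset=15
After 5 (read(3)): returned 'VIW', offset=18
After 6 (read(4)): returned 'XHMU', offset=22
After 7 (read(5)): returned 'YD0D', offset=26
After 8 (seek(-7, END)): offset=19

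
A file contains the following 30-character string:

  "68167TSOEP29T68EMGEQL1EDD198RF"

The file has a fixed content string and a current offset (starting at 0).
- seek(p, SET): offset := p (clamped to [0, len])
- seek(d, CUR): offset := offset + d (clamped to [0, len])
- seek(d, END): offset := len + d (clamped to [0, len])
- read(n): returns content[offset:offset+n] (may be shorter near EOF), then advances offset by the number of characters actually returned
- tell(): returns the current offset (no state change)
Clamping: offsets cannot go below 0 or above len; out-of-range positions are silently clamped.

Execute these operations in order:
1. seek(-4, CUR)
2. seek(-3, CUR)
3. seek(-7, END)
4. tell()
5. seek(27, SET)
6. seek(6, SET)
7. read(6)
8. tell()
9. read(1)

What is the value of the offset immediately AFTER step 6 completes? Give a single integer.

Answer: 6

Derivation:
After 1 (seek(-4, CUR)): offset=0
After 2 (seek(-3, CUR)): offset=0
After 3 (seek(-7, END)): offset=23
After 4 (tell()): offset=23
After 5 (seek(27, SET)): offset=27
After 6 (seek(6, SET)): offset=6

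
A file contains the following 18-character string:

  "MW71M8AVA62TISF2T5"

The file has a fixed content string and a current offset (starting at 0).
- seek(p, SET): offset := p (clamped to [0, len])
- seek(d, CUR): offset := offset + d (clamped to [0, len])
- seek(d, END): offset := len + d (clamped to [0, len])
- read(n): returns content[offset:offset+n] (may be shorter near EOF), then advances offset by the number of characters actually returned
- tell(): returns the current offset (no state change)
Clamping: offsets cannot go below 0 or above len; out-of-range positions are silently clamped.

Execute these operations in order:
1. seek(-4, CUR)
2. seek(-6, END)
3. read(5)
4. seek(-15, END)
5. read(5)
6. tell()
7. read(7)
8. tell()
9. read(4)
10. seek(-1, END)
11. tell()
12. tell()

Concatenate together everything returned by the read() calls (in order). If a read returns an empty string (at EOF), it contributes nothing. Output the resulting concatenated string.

After 1 (seek(-4, CUR)): offset=0
After 2 (seek(-6, END)): offset=12
After 3 (read(5)): returned 'ISF2T', offset=17
After 4 (seek(-15, END)): offset=3
After 5 (read(5)): returned '1M8AV', offset=8
After 6 (tell()): offset=8
After 7 (read(7)): returned 'A62TISF', offset=15
After 8 (tell()): offset=15
After 9 (read(4)): returned '2T5', offset=18
After 10 (seek(-1, END)): offset=17
After 11 (tell()): offset=17
After 12 (tell()): offset=17

Answer: ISF2T1M8AVA62TISF2T5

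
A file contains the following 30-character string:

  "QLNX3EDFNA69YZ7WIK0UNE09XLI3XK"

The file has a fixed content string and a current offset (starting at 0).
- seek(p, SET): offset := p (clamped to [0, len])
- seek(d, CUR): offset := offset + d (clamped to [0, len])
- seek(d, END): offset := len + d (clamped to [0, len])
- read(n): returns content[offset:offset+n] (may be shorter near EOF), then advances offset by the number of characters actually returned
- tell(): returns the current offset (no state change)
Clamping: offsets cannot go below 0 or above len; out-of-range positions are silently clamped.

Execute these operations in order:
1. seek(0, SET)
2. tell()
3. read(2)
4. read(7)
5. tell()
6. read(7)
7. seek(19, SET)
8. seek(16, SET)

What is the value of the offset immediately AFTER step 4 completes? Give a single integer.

Answer: 9

Derivation:
After 1 (seek(0, SET)): offset=0
After 2 (tell()): offset=0
After 3 (read(2)): returned 'QL', offset=2
After 4 (read(7)): returned 'NX3EDFN', offset=9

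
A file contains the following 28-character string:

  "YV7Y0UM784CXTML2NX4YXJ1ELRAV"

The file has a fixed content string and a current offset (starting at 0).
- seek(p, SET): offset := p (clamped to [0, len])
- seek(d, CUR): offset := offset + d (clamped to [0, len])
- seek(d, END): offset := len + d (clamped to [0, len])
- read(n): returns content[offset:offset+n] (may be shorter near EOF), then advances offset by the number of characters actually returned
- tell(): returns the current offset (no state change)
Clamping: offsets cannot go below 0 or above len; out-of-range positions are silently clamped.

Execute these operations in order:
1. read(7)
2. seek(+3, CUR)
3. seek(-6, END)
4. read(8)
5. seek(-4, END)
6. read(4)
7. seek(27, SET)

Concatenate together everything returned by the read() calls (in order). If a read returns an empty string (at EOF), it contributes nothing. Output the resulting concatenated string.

Answer: YV7Y0UM1ELRAVLRAV

Derivation:
After 1 (read(7)): returned 'YV7Y0UM', offset=7
After 2 (seek(+3, CUR)): offset=10
After 3 (seek(-6, END)): offset=22
After 4 (read(8)): returned '1ELRAV', offset=28
After 5 (seek(-4, END)): offset=24
After 6 (read(4)): returned 'LRAV', offset=28
After 7 (seek(27, SET)): offset=27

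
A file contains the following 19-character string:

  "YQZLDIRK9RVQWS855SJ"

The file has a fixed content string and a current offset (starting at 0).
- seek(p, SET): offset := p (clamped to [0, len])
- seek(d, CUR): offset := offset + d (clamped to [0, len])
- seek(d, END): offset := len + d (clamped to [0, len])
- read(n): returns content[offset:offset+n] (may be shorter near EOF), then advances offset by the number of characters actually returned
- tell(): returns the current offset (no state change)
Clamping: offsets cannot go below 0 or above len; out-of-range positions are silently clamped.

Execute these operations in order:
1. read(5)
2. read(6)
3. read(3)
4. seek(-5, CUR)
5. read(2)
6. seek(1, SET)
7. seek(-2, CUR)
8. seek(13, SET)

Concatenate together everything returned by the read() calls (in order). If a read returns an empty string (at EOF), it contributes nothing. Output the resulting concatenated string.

After 1 (read(5)): returned 'YQZLD', offset=5
After 2 (read(6)): returned 'IRK9RV', offset=11
After 3 (read(3)): returned 'QWS', offset=14
After 4 (seek(-5, CUR)): offset=9
After 5 (read(2)): returned 'RV', offset=11
After 6 (seek(1, SET)): offset=1
After 7 (seek(-2, CUR)): offset=0
After 8 (seek(13, SET)): offset=13

Answer: YQZLDIRK9RVQWSRV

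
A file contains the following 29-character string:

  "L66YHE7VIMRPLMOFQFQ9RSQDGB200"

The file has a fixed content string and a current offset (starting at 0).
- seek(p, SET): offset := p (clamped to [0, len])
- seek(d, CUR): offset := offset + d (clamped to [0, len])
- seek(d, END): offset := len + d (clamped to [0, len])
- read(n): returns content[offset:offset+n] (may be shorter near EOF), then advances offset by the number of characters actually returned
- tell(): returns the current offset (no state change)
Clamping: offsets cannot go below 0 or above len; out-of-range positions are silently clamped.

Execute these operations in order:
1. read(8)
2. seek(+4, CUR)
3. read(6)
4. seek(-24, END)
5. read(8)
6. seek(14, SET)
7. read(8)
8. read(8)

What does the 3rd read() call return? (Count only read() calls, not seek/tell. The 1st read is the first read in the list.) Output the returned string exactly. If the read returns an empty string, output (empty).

After 1 (read(8)): returned 'L66YHE7V', offset=8
After 2 (seek(+4, CUR)): offset=12
After 3 (read(6)): returned 'LMOFQF', offset=18
After 4 (seek(-24, END)): offset=5
After 5 (read(8)): returned 'E7VIMRPL', offset=13
After 6 (seek(14, SET)): offset=14
After 7 (read(8)): returned 'OFQFQ9RS', offset=22
After 8 (read(8)): returned 'QDGB200', offset=29

Answer: E7VIMRPL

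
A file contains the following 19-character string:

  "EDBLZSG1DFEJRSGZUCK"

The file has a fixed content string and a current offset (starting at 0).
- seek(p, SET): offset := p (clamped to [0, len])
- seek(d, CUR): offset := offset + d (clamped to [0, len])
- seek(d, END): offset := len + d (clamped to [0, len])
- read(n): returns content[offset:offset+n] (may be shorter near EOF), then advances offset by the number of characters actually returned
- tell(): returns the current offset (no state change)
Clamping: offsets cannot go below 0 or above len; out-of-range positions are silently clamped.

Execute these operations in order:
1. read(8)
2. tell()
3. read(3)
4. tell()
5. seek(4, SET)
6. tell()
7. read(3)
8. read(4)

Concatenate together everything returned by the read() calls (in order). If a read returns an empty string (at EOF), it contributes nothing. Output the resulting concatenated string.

Answer: EDBLZSG1DFEZSG1DFE

Derivation:
After 1 (read(8)): returned 'EDBLZSG1', offset=8
After 2 (tell()): offset=8
After 3 (read(3)): returned 'DFE', offset=11
After 4 (tell()): offset=11
After 5 (seek(4, SET)): offset=4
After 6 (tell()): offset=4
After 7 (read(3)): returned 'ZSG', offset=7
After 8 (read(4)): returned '1DFE', offset=11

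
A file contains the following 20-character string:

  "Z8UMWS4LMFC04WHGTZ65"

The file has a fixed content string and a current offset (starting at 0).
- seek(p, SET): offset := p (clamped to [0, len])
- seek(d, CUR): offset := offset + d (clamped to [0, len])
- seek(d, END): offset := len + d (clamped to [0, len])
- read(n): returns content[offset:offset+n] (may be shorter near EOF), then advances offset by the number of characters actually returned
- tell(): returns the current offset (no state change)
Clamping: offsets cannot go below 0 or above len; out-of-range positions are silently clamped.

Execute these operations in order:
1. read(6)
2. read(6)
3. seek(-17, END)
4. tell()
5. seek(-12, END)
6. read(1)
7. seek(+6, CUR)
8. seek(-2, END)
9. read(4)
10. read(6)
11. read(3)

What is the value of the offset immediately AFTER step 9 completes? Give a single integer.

Answer: 20

Derivation:
After 1 (read(6)): returned 'Z8UMWS', offset=6
After 2 (read(6)): returned '4LMFC0', offset=12
After 3 (seek(-17, END)): offset=3
After 4 (tell()): offset=3
After 5 (seek(-12, END)): offset=8
After 6 (read(1)): returned 'M', offset=9
After 7 (seek(+6, CUR)): offset=15
After 8 (seek(-2, END)): offset=18
After 9 (read(4)): returned '65', offset=20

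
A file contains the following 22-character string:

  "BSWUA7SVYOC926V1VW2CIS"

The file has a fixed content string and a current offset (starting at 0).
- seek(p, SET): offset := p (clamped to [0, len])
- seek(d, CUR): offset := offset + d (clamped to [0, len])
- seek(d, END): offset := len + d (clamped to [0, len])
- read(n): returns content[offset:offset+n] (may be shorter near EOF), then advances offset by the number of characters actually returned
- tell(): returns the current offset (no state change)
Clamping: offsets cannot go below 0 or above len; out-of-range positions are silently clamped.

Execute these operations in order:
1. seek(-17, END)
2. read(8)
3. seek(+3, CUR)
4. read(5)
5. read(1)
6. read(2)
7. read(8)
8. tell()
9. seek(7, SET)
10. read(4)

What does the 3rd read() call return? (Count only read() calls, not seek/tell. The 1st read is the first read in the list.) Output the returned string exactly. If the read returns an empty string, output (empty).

Answer: S

Derivation:
After 1 (seek(-17, END)): offset=5
After 2 (read(8)): returned '7SVYOC92', offset=13
After 3 (seek(+3, CUR)): offset=16
After 4 (read(5)): returned 'VW2CI', offset=21
After 5 (read(1)): returned 'S', offset=22
After 6 (read(2)): returned '', offset=22
After 7 (read(8)): returned '', offset=22
After 8 (tell()): offset=22
After 9 (seek(7, SET)): offset=7
After 10 (read(4)): returned 'VYOC', offset=11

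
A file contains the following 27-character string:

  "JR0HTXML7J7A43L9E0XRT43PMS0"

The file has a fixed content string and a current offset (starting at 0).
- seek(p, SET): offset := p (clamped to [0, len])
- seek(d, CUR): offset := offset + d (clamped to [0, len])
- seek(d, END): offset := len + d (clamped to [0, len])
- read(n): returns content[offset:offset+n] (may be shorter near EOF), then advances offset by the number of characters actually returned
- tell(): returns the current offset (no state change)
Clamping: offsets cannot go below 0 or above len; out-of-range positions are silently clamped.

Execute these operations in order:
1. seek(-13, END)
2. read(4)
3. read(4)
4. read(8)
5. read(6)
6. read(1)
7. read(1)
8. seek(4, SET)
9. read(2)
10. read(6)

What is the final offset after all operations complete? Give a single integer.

Answer: 12

Derivation:
After 1 (seek(-13, END)): offset=14
After 2 (read(4)): returned 'L9E0', offset=18
After 3 (read(4)): returned 'XRT4', offset=22
After 4 (read(8)): returned '3PMS0', offset=27
After 5 (read(6)): returned '', offset=27
After 6 (read(1)): returned '', offset=27
After 7 (read(1)): returned '', offset=27
After 8 (seek(4, SET)): offset=4
After 9 (read(2)): returned 'TX', offset=6
After 10 (read(6)): returned 'ML7J7A', offset=12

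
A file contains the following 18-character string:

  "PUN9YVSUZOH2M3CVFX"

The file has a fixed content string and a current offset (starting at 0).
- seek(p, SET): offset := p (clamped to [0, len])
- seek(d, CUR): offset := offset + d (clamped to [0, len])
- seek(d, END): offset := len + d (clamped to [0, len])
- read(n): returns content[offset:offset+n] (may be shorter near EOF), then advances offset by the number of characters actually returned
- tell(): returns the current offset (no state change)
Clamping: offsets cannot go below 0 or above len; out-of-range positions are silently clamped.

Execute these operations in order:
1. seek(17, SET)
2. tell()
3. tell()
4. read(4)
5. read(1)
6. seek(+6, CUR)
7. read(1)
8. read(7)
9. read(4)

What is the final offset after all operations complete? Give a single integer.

After 1 (seek(17, SET)): offset=17
After 2 (tell()): offset=17
After 3 (tell()): offset=17
After 4 (read(4)): returned 'X', offset=18
After 5 (read(1)): returned '', offset=18
After 6 (seek(+6, CUR)): offset=18
After 7 (read(1)): returned '', offset=18
After 8 (read(7)): returned '', offset=18
After 9 (read(4)): returned '', offset=18

Answer: 18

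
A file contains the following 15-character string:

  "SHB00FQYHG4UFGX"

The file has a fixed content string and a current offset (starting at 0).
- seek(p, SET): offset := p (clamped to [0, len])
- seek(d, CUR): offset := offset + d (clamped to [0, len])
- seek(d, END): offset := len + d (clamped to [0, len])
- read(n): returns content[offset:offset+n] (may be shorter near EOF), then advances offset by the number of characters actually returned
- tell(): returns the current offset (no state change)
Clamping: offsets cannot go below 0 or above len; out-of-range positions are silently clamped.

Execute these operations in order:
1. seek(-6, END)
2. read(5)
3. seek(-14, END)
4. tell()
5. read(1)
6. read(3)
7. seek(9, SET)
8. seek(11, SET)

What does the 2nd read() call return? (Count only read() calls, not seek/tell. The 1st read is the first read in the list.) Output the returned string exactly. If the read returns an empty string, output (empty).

Answer: H

Derivation:
After 1 (seek(-6, END)): offset=9
After 2 (read(5)): returned 'G4UFG', offset=14
After 3 (seek(-14, END)): offset=1
After 4 (tell()): offset=1
After 5 (read(1)): returned 'H', offset=2
After 6 (read(3)): returned 'B00', offset=5
After 7 (seek(9, SET)): offset=9
After 8 (seek(11, SET)): offset=11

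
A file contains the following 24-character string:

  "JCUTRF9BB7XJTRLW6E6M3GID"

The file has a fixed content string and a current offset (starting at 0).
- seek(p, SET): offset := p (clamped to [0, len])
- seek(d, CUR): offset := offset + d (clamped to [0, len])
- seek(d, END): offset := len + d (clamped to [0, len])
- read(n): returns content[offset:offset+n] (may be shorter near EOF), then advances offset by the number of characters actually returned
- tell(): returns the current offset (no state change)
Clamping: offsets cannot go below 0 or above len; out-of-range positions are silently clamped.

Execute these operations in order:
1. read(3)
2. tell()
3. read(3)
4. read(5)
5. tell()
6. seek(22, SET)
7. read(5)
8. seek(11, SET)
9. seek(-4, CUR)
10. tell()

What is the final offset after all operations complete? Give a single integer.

Answer: 7

Derivation:
After 1 (read(3)): returned 'JCU', offset=3
After 2 (tell()): offset=3
After 3 (read(3)): returned 'TRF', offset=6
After 4 (read(5)): returned '9BB7X', offset=11
After 5 (tell()): offset=11
After 6 (seek(22, SET)): offset=22
After 7 (read(5)): returned 'ID', offset=24
After 8 (seek(11, SET)): offset=11
After 9 (seek(-4, CUR)): offset=7
After 10 (tell()): offset=7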